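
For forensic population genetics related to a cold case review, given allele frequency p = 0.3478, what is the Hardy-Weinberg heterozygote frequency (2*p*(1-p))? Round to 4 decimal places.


Hardy-Weinberg heterozygote frequency:
q = 1 - p = 1 - 0.3478 = 0.6522
2pq = 2 * 0.3478 * 0.6522 = 0.4537

0.4537


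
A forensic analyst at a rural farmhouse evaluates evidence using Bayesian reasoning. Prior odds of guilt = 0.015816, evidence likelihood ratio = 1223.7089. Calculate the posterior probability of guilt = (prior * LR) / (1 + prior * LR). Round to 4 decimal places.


Bayesian evidence evaluation:
Posterior odds = prior_odds * LR = 0.015816 * 1223.7089 = 19.35418
Posterior probability = posterior_odds / (1 + posterior_odds)
= 19.35418 / (1 + 19.35418)
= 19.35418 / 20.35418
= 0.9509

0.9509


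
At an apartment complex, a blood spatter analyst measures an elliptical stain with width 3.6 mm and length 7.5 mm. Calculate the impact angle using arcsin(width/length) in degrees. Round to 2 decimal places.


Blood spatter impact angle calculation:
width / length = 3.6 / 7.5 = 0.48
angle = arcsin(0.48)
angle = 28.69 degrees

28.69


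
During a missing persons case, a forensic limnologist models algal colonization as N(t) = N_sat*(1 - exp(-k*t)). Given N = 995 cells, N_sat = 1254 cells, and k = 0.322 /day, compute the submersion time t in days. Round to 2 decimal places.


PMSI from diatom colonization curve:
N / N_sat = 995 / 1254 = 0.793461
1 - N/N_sat = 0.206539
ln(1 - N/N_sat) = -1.577266
t = -ln(1 - N/N_sat) / k = -(-1.577266) / 0.322 = 4.90 days

4.90


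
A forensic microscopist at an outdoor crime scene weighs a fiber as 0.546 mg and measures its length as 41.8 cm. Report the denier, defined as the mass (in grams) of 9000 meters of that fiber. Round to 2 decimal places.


Denier calculation:
Mass in grams = 0.546 mg / 1000 = 0.000546 g
Length in meters = 41.8 cm / 100 = 0.418 m
Linear density = mass / length = 0.000546 / 0.418 = 0.00130622 g/m
Denier = (g/m) * 9000 = 0.00130622 * 9000 = 11.76

11.76


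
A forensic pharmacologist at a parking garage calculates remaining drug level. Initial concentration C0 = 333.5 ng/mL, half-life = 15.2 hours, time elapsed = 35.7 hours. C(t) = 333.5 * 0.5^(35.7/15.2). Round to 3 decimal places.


Drug concentration decay:
Number of half-lives = t / t_half = 35.7 / 15.2 = 2.348684
Decay factor = 0.5^2.348684 = 0.19632503
C(t) = 333.5 * 0.19632503 = 65.474 ng/mL

65.474


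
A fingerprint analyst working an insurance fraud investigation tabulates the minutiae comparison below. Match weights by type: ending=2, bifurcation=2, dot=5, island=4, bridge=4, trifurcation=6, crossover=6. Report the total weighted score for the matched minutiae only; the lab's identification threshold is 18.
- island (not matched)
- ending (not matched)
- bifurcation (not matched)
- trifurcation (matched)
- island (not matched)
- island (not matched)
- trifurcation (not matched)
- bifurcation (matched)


Weighted minutiae match score:
  island: not matched, +0
  ending: not matched, +0
  bifurcation: not matched, +0
  trifurcation: matched, +6 (running total 6)
  island: not matched, +0
  island: not matched, +0
  trifurcation: not matched, +0
  bifurcation: matched, +2 (running total 8)
Total score = 8
Threshold = 18; verdict = inconclusive

8


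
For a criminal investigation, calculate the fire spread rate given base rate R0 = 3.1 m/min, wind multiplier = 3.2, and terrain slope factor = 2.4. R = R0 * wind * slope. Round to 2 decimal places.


Fire spread rate calculation:
R = R0 * wind_factor * slope_factor
= 3.1 * 3.2 * 2.4
= 9.92 * 2.4
= 23.81 m/min

23.81


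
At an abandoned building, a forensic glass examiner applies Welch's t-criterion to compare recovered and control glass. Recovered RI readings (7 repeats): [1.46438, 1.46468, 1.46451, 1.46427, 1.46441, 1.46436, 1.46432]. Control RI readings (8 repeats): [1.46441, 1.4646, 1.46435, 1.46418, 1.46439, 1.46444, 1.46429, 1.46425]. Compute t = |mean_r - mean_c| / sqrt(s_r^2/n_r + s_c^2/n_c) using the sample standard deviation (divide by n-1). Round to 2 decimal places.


Welch's t-criterion for glass RI comparison:
Recovered mean = sum / n_r = 10.25093 / 7 = 1.4644186
Control mean = sum / n_c = 11.71491 / 8 = 1.4643637
Recovered sample variance s_r^2 = 1.89143e-08
Control sample variance s_c^2 = 1.66839e-08
Welch SE (unpooled) = sqrt(s_r^2/n_r + s_c^2/n_c) = sqrt(2.70204e-09 + 2.08549e-09) = sqrt(4.78753e-09) = 6.9192e-05
|mean_r - mean_c| = 5.48214e-05
t = 5.48214e-05 / 6.9192e-05 = 0.79

0.79


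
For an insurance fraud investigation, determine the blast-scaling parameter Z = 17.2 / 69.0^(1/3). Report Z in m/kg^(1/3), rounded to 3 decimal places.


Scaled distance calculation:
W^(1/3) = 69.0^(1/3) = 4.101566
Z = R / W^(1/3) = 17.2 / 4.101566
Z = 4.194 m/kg^(1/3)

4.194


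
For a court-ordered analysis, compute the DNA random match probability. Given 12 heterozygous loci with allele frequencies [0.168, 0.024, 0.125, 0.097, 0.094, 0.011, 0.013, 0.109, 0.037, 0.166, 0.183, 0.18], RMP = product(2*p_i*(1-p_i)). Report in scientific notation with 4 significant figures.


Computing RMP for 12 loci:
Locus 1: 2 * 0.168 * 0.832 = 0.279552
Locus 2: 2 * 0.024 * 0.976 = 0.046848
Locus 3: 2 * 0.125 * 0.875 = 0.21875
Locus 4: 2 * 0.097 * 0.903 = 0.175182
Locus 5: 2 * 0.094 * 0.906 = 0.170328
Locus 6: 2 * 0.011 * 0.989 = 0.021758
Locus 7: 2 * 0.013 * 0.987 = 0.025662
Locus 8: 2 * 0.109 * 0.891 = 0.194238
Locus 9: 2 * 0.037 * 0.963 = 0.071262
Locus 10: 2 * 0.166 * 0.834 = 0.276888
Locus 11: 2 * 0.183 * 0.817 = 0.299022
Locus 12: 2 * 0.18 * 0.82 = 0.2952
RMP = 1.615e-11

1.615e-11


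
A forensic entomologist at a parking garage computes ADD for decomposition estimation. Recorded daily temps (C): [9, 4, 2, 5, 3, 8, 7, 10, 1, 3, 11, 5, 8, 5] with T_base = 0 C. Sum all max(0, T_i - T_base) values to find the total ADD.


Computing ADD day by day:
Day 1: max(0, 9 - 0) = 9
Day 2: max(0, 4 - 0) = 4
Day 3: max(0, 2 - 0) = 2
Day 4: max(0, 5 - 0) = 5
Day 5: max(0, 3 - 0) = 3
Day 6: max(0, 8 - 0) = 8
Day 7: max(0, 7 - 0) = 7
Day 8: max(0, 10 - 0) = 10
Day 9: max(0, 1 - 0) = 1
Day 10: max(0, 3 - 0) = 3
Day 11: max(0, 11 - 0) = 11
Day 12: max(0, 5 - 0) = 5
Day 13: max(0, 8 - 0) = 8
Day 14: max(0, 5 - 0) = 5
Total ADD = 81

81


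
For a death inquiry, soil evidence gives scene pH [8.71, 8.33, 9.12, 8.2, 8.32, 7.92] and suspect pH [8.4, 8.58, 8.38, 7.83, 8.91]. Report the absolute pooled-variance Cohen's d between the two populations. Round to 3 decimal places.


Pooled-variance Cohen's d for soil pH comparison:
Scene mean = 50.6 / 6 = 8.433333
Suspect mean = 42.1 / 5 = 8.42
Scene sample variance s_s^2 = 0.177907
Suspect sample variance s_c^2 = 0.15395
Pooled variance = ((n_s-1)*s_s^2 + (n_c-1)*s_c^2) / (n_s + n_c - 2) = 0.167259
Pooled SD = sqrt(0.167259) = 0.408973
Mean difference = 0.013333
|d| = |0.013333| / 0.408973 = 0.033

0.033


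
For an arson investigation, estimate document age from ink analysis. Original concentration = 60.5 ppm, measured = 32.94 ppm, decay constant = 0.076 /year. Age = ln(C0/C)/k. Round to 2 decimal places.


Document age estimation:
C0/C = 60.5 / 32.94 = 1.836673
ln(C0/C) = 0.607956
t = 0.607956 / 0.076 = 8.00 years

8.00


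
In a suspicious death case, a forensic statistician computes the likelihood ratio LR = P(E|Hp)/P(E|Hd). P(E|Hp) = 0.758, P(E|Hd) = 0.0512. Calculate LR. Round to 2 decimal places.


Likelihood ratio calculation:
LR = P(E|Hp) / P(E|Hd)
LR = 0.758 / 0.0512
LR = 14.80

14.80


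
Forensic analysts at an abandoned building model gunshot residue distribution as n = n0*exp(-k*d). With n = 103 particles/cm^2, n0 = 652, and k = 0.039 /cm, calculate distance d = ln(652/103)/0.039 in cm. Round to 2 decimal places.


GSR distance calculation:
n0/n = 652 / 103 = 6.330097
ln(n0/n) = 1.845316
d = 1.845316 / 0.039 = 47.32 cm

47.32


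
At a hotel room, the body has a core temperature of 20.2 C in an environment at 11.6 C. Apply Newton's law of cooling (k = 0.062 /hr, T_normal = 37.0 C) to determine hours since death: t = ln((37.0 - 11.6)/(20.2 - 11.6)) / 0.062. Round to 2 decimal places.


Using Newton's law of cooling:
t = ln((T_normal - T_ambient) / (T_body - T_ambient)) / k
T_normal - T_ambient = 25.4
T_body - T_ambient = 8.6
Ratio = 2.953488
ln(ratio) = 1.082987
t = 1.082987 / 0.062 = 17.47 hours

17.47


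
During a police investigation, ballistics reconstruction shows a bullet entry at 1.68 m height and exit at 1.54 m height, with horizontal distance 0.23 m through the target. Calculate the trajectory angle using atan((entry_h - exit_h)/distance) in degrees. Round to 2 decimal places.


Bullet trajectory angle:
Height difference = 1.68 - 1.54 = 0.14 m
angle = atan(0.14 / 0.23)
angle = atan(0.608696)
angle = 31.33 degrees

31.33


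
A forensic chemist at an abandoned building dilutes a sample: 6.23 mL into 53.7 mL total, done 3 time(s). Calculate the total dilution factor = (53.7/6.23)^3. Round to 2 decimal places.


Dilution factor calculation:
Single dilution = V_total / V_sample = 53.7 / 6.23 ≈ 8.619583
Number of dilutions = 3
Total DF = (53.7 / 6.23)^3 (full precision, rounded at the end) = 640.41

640.41


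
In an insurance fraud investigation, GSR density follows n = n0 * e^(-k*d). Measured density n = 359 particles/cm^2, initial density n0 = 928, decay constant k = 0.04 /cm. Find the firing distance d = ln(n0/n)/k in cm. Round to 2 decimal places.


GSR distance calculation:
n0/n = 928 / 359 = 2.584958
ln(n0/n) = 0.949709
d = 0.949709 / 0.04 = 23.74 cm

23.74


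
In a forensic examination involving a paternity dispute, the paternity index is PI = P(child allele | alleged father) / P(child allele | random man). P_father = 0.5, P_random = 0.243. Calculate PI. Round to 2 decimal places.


Paternity Index calculation:
PI = P(allele|father) / P(allele|random)
PI = 0.5 / 0.243
PI = 2.06

2.06


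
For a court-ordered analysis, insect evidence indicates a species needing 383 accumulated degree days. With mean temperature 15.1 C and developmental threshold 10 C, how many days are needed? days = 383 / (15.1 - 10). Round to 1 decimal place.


Insect development time:
Effective temperature = avg_temp - T_base = 15.1 - 10 = 5.1 C
Days = ADD / effective_temp = 383 / 5.1 = 75.1 days

75.1


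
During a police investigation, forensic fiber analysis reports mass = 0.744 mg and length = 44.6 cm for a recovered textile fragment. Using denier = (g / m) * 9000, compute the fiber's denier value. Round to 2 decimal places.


Denier calculation:
Mass in grams = 0.744 mg / 1000 = 0.000744 g
Length in meters = 44.6 cm / 100 = 0.446 m
Linear density = mass / length = 0.000744 / 0.446 = 0.00166816 g/m
Denier = (g/m) * 9000 = 0.00166816 * 9000 = 15.01

15.01


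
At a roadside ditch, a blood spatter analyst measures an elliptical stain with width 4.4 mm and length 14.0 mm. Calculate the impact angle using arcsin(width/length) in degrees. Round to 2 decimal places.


Blood spatter impact angle calculation:
width / length = 4.4 / 14.0 = 0.314286
angle = arcsin(0.314286)
angle = 18.32 degrees

18.32


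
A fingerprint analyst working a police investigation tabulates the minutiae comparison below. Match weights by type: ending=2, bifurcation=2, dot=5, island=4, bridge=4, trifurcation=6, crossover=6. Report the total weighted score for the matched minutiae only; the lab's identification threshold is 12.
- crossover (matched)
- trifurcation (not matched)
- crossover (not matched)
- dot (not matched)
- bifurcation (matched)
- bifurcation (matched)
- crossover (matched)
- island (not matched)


Weighted minutiae match score:
  crossover: matched, +6 (running total 6)
  trifurcation: not matched, +0
  crossover: not matched, +0
  dot: not matched, +0
  bifurcation: matched, +2 (running total 8)
  bifurcation: matched, +2 (running total 10)
  crossover: matched, +6 (running total 16)
  island: not matched, +0
Total score = 16
Threshold = 12; verdict = identification

16


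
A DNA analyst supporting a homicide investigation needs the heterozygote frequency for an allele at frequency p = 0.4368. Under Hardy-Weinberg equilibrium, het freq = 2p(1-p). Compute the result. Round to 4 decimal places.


Hardy-Weinberg heterozygote frequency:
q = 1 - p = 1 - 0.4368 = 0.5632
2pq = 2 * 0.4368 * 0.5632 = 0.4920

0.4920


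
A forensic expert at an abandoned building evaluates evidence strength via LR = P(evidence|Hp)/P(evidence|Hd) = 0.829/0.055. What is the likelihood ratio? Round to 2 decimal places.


Likelihood ratio calculation:
LR = P(E|Hp) / P(E|Hd)
LR = 0.829 / 0.055
LR = 15.07

15.07


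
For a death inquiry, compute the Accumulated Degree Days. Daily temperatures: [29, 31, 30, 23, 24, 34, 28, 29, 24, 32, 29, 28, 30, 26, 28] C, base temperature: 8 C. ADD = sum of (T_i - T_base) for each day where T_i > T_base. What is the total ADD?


Computing ADD day by day:
Day 1: max(0, 29 - 8) = 21
Day 2: max(0, 31 - 8) = 23
Day 3: max(0, 30 - 8) = 22
Day 4: max(0, 23 - 8) = 15
Day 5: max(0, 24 - 8) = 16
Day 6: max(0, 34 - 8) = 26
Day 7: max(0, 28 - 8) = 20
Day 8: max(0, 29 - 8) = 21
Day 9: max(0, 24 - 8) = 16
Day 10: max(0, 32 - 8) = 24
Day 11: max(0, 29 - 8) = 21
Day 12: max(0, 28 - 8) = 20
Day 13: max(0, 30 - 8) = 22
Day 14: max(0, 26 - 8) = 18
Day 15: max(0, 28 - 8) = 20
Total ADD = 305

305


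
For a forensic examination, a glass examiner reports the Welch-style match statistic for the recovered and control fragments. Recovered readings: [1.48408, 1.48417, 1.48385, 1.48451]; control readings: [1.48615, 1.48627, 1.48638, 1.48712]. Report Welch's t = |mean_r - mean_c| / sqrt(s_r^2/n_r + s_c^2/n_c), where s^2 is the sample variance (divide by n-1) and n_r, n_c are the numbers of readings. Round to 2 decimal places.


Welch's t-criterion for glass RI comparison:
Recovered mean = sum / n_r = 5.93661 / 4 = 1.4841525
Control mean = sum / n_c = 5.94592 / 4 = 1.48648
Recovered sample variance s_r^2 = 7.49583e-08
Control sample variance s_c^2 = 1.90867e-07
Welch SE (unpooled) = sqrt(s_r^2/n_r + s_c^2/n_c) = sqrt(1.87396e-08 + 4.77167e-08) = sqrt(6.64563e-08) = 0.000257791
|mean_r - mean_c| = 0.0023275
t = 0.0023275 / 0.000257791 = 9.03

9.03


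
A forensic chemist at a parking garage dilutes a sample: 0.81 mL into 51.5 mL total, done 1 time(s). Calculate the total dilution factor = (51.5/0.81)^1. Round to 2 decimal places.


Dilution factor calculation:
Single dilution = V_total / V_sample = 51.5 / 0.81 ≈ 63.580247
Number of dilutions = 1
Total DF = (51.5 / 0.81)^1 (full precision, rounded at the end) = 63.58

63.58


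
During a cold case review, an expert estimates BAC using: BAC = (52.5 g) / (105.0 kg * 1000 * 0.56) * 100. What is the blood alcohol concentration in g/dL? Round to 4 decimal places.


Applying the Widmark formula:
BAC = (dose_g / (body_wt * 1000 * r)) * 100
Denominator = 105.0 * 1000 * 0.56 = 58800
BAC = (52.5 / 58800) * 100
BAC = 0.0893 g/dL

0.0893


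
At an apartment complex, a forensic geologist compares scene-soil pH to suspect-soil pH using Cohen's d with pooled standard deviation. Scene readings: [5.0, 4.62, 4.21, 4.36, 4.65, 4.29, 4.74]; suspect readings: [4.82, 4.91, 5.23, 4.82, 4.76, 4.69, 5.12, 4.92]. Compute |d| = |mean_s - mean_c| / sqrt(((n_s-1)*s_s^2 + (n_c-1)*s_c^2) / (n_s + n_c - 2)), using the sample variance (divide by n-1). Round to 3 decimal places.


Pooled-variance Cohen's d for soil pH comparison:
Scene mean = 31.87 / 7 = 4.552857
Suspect mean = 39.27 / 8 = 4.90875
Scene sample variance s_s^2 = 0.07879
Suspect sample variance s_c^2 = 0.033384
Pooled variance = ((n_s-1)*s_s^2 + (n_c-1)*s_c^2) / (n_s + n_c - 2) = 0.054341
Pooled SD = sqrt(0.054341) = 0.233112
Mean difference = -0.355893
|d| = |-0.355893| / 0.233112 = 1.527

1.527


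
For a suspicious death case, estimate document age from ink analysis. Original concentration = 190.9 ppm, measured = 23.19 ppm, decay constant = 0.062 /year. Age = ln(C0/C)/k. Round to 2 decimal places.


Document age estimation:
C0/C = 190.9 / 23.19 = 8.231997
ln(C0/C) = 2.108029
t = 2.108029 / 0.062 = 34.00 years

34.00


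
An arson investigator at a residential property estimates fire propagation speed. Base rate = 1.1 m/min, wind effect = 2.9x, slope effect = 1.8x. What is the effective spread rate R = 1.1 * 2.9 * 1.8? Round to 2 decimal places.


Fire spread rate calculation:
R = R0 * wind_factor * slope_factor
= 1.1 * 2.9 * 1.8
= 3.19 * 1.8
= 5.74 m/min

5.74


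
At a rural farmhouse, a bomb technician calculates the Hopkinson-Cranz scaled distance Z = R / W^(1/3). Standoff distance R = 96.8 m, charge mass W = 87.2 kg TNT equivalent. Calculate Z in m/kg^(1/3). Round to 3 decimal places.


Scaled distance calculation:
W^(1/3) = 87.2^(1/3) = 4.43444
Z = R / W^(1/3) = 96.8 / 4.43444
Z = 21.829 m/kg^(1/3)

21.829


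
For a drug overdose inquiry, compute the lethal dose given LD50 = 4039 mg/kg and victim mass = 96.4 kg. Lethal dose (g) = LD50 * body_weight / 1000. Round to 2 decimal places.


Lethal dose calculation:
Lethal dose = LD50 * body_weight / 1000
= 4039 * 96.4 / 1000
= 389359.6 / 1000
= 389.36 g

389.36


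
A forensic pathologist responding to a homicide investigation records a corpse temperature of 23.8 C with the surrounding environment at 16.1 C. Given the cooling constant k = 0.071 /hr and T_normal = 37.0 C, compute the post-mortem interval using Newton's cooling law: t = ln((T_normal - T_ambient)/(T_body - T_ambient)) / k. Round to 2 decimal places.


Using Newton's law of cooling:
t = ln((T_normal - T_ambient) / (T_body - T_ambient)) / k
T_normal - T_ambient = 20.9
T_body - T_ambient = 7.7
Ratio = 2.714286
ln(ratio) = 0.998529
t = 0.998529 / 0.071 = 14.06 hours

14.06


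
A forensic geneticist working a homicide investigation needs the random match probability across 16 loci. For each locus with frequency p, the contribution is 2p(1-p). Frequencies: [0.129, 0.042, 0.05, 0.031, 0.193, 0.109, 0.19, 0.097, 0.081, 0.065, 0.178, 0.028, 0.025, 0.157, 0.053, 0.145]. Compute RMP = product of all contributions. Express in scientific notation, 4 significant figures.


Computing RMP for 16 loci:
Locus 1: 2 * 0.129 * 0.871 = 0.224718
Locus 2: 2 * 0.042 * 0.958 = 0.080472
Locus 3: 2 * 0.05 * 0.95 = 0.095
Locus 4: 2 * 0.031 * 0.969 = 0.060078
Locus 5: 2 * 0.193 * 0.807 = 0.311502
Locus 6: 2 * 0.109 * 0.891 = 0.194238
Locus 7: 2 * 0.19 * 0.81 = 0.3078
Locus 8: 2 * 0.097 * 0.903 = 0.175182
Locus 9: 2 * 0.081 * 0.919 = 0.148878
Locus 10: 2 * 0.065 * 0.935 = 0.12155
Locus 11: 2 * 0.178 * 0.822 = 0.292632
Locus 12: 2 * 0.028 * 0.972 = 0.054432
Locus 13: 2 * 0.025 * 0.975 = 0.04875
Locus 14: 2 * 0.157 * 0.843 = 0.264702
Locus 15: 2 * 0.053 * 0.947 = 0.100382
Locus 16: 2 * 0.145 * 0.855 = 0.24795
RMP = 3.117e-14

3.117e-14


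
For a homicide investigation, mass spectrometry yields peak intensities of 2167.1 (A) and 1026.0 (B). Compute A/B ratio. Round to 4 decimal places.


Spectral peak ratio:
Peak A = 2167.1 counts
Peak B = 1026.0 counts
Ratio = 2167.1 / 1026.0 = 2.1122

2.1122


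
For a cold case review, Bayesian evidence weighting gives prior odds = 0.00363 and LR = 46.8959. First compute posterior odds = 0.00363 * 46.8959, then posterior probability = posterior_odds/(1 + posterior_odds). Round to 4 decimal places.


Bayesian evidence evaluation:
Posterior odds = prior_odds * LR = 0.00363 * 46.8959 = 0.1702321
Posterior probability = posterior_odds / (1 + posterior_odds)
= 0.1702321 / (1 + 0.1702321)
= 0.1702321 / 1.1702321
= 0.1455

0.1455


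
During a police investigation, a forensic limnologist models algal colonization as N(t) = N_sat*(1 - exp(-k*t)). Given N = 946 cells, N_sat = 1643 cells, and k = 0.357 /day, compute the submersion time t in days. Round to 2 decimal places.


PMSI from diatom colonization curve:
N / N_sat = 946 / 1643 = 0.575776
1 - N/N_sat = 0.424224
ln(1 - N/N_sat) = -0.857494
t = -ln(1 - N/N_sat) / k = -(-0.857494) / 0.357 = 2.40 days

2.40


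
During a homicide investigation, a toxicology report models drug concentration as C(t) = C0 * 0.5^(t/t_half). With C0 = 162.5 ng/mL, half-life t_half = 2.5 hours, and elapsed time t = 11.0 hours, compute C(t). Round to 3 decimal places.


Drug concentration decay:
Number of half-lives = t / t_half = 11.0 / 2.5 = 4.4
Decay factor = 0.5^4.4 = 0.04736614
C(t) = 162.5 * 0.04736614 = 7.697 ng/mL

7.697


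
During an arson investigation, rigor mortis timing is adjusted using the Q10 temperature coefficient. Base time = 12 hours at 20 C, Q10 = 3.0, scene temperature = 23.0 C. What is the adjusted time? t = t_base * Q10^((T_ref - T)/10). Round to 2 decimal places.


Rigor mortis time adjustment:
Exponent = (T_ref - T_actual) / 10 = (20 - 23.0) / 10 = -0.3
Q10 factor = 3.0^-0.3 = 0.71922
t_adjusted = 12 * 0.71922 = 8.63 hours

8.63


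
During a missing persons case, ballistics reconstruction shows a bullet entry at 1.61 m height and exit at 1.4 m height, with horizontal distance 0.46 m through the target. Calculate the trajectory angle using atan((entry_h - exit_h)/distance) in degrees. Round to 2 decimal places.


Bullet trajectory angle:
Height difference = 1.61 - 1.4 = 0.21 m
angle = atan(0.21 / 0.46)
angle = atan(0.456522)
angle = 24.54 degrees

24.54


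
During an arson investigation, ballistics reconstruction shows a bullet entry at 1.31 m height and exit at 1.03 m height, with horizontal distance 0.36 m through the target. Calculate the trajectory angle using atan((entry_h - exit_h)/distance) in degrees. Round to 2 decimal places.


Bullet trajectory angle:
Height difference = 1.31 - 1.03 = 0.28 m
angle = atan(0.28 / 0.36)
angle = atan(0.777778)
angle = 37.87 degrees

37.87


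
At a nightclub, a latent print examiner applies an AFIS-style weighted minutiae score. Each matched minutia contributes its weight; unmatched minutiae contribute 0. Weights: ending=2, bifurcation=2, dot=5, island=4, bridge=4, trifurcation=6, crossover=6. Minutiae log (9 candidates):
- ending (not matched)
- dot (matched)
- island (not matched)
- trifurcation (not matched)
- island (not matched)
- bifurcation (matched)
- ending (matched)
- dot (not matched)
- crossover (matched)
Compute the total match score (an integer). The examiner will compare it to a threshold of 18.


Weighted minutiae match score:
  ending: not matched, +0
  dot: matched, +5 (running total 5)
  island: not matched, +0
  trifurcation: not matched, +0
  island: not matched, +0
  bifurcation: matched, +2 (running total 7)
  ending: matched, +2 (running total 9)
  dot: not matched, +0
  crossover: matched, +6 (running total 15)
Total score = 15
Threshold = 18; verdict = inconclusive

15


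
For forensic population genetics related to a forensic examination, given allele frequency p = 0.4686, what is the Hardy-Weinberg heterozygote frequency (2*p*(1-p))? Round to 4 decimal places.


Hardy-Weinberg heterozygote frequency:
q = 1 - p = 1 - 0.4686 = 0.5314
2pq = 2 * 0.4686 * 0.5314 = 0.4980

0.4980


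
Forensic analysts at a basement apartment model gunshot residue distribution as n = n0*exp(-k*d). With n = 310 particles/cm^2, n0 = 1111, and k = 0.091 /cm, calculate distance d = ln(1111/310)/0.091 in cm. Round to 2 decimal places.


GSR distance calculation:
n0/n = 1111 / 310 = 3.583871
ln(n0/n) = 1.276444
d = 1.276444 / 0.091 = 14.03 cm

14.03


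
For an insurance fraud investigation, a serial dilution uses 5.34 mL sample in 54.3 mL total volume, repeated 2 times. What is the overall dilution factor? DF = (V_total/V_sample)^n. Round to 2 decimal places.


Dilution factor calculation:
Single dilution = V_total / V_sample = 54.3 / 5.34 ≈ 10.168539
Number of dilutions = 2
Total DF = (54.3 / 5.34)^2 (full precision, rounded at the end) = 103.40

103.40


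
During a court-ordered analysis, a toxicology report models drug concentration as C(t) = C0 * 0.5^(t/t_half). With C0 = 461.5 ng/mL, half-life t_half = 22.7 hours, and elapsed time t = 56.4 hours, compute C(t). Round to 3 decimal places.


Drug concentration decay:
Number of half-lives = t / t_half = 56.4 / 22.7 = 2.484581
Decay factor = 0.5^2.484581 = 0.17867615
C(t) = 461.5 * 0.17867615 = 82.459 ng/mL

82.459


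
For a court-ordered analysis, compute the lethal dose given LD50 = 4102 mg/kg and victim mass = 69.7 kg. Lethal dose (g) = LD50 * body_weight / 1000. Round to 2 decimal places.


Lethal dose calculation:
Lethal dose = LD50 * body_weight / 1000
= 4102 * 69.7 / 1000
= 285909.4 / 1000
= 285.91 g

285.91


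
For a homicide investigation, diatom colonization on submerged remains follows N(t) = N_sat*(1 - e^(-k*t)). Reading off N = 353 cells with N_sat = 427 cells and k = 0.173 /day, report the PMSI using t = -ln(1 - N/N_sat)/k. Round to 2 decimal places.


PMSI from diatom colonization curve:
N / N_sat = 353 / 427 = 0.826698
1 - N/N_sat = 0.173302
ln(1 - N/N_sat) = -1.75272
t = -ln(1 - N/N_sat) / k = -(-1.75272) / 0.173 = 10.13 days

10.13


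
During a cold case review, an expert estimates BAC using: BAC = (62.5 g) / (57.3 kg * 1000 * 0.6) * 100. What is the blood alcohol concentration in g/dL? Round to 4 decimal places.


Applying the Widmark formula:
BAC = (dose_g / (body_wt * 1000 * r)) * 100
Denominator = 57.3 * 1000 * 0.6 = 34380
BAC = (62.5 / 34380) * 100
BAC = 0.1818 g/dL

0.1818


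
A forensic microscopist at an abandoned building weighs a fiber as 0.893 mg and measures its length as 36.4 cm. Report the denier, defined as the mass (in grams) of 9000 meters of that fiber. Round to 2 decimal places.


Denier calculation:
Mass in grams = 0.893 mg / 1000 = 0.000893 g
Length in meters = 36.4 cm / 100 = 0.364 m
Linear density = mass / length = 0.000893 / 0.364 = 0.0024533 g/m
Denier = (g/m) * 9000 = 0.0024533 * 9000 = 22.08

22.08


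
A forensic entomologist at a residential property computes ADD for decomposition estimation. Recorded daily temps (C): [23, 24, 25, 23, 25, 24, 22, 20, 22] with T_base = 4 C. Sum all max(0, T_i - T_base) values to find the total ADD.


Computing ADD day by day:
Day 1: max(0, 23 - 4) = 19
Day 2: max(0, 24 - 4) = 20
Day 3: max(0, 25 - 4) = 21
Day 4: max(0, 23 - 4) = 19
Day 5: max(0, 25 - 4) = 21
Day 6: max(0, 24 - 4) = 20
Day 7: max(0, 22 - 4) = 18
Day 8: max(0, 20 - 4) = 16
Day 9: max(0, 22 - 4) = 18
Total ADD = 172

172


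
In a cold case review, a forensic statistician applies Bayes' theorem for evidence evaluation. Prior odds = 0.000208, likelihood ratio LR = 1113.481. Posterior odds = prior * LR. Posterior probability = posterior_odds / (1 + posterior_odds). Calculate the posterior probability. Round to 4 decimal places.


Bayesian evidence evaluation:
Posterior odds = prior_odds * LR = 0.000208 * 1113.481 = 0.231604
Posterior probability = posterior_odds / (1 + posterior_odds)
= 0.231604 / (1 + 0.231604)
= 0.231604 / 1.231604
= 0.1881

0.1881


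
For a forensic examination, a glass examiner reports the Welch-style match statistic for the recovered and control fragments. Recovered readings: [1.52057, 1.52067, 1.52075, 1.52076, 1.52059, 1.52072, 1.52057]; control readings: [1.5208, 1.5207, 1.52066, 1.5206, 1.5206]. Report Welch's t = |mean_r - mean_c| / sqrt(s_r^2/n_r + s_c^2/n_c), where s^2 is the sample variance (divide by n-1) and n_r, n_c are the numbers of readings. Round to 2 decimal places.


Welch's t-criterion for glass RI comparison:
Recovered mean = sum / n_r = 10.64463 / 7 = 1.5206614
Control mean = sum / n_c = 7.60336 / 5 = 1.520672
Recovered sample variance s_r^2 = 7.14762e-09
Control sample variance s_c^2 = 6.92e-09
Welch SE (unpooled) = sqrt(s_r^2/n_r + s_c^2/n_c) = sqrt(1.02109e-09 + 1.384e-09) = sqrt(2.40509e-09) = 4.90417e-05
|mean_r - mean_c| = 1.05714e-05
t = 1.05714e-05 / 4.90417e-05 = 0.22

0.22


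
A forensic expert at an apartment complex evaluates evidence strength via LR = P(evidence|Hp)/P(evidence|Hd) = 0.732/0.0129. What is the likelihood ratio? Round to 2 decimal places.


Likelihood ratio calculation:
LR = P(E|Hp) / P(E|Hd)
LR = 0.732 / 0.0129
LR = 56.74

56.74


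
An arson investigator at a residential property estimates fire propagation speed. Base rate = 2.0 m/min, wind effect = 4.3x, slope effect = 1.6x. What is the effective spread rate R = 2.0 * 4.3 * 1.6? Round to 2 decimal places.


Fire spread rate calculation:
R = R0 * wind_factor * slope_factor
= 2.0 * 4.3 * 1.6
= 8.6 * 1.6
= 13.76 m/min

13.76


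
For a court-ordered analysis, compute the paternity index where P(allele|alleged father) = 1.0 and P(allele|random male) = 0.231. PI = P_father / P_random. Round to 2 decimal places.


Paternity Index calculation:
PI = P(allele|father) / P(allele|random)
PI = 1.0 / 0.231
PI = 4.33

4.33


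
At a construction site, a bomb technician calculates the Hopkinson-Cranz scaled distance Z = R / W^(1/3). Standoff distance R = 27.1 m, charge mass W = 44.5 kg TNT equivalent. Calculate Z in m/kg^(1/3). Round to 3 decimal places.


Scaled distance calculation:
W^(1/3) = 44.5^(1/3) = 3.543671
Z = R / W^(1/3) = 27.1 / 3.543671
Z = 7.647 m/kg^(1/3)

7.647


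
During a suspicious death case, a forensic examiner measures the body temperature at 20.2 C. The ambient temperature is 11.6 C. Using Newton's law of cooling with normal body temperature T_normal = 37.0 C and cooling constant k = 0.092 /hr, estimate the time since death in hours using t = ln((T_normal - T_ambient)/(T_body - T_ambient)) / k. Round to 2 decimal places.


Using Newton's law of cooling:
t = ln((T_normal - T_ambient) / (T_body - T_ambient)) / k
T_normal - T_ambient = 25.4
T_body - T_ambient = 8.6
Ratio = 2.953488
ln(ratio) = 1.082987
t = 1.082987 / 0.092 = 11.77 hours

11.77


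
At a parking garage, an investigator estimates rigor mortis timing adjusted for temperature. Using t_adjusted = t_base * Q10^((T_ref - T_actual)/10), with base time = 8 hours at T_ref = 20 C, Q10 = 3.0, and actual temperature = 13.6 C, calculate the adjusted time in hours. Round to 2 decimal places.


Rigor mortis time adjustment:
Exponent = (T_ref - T_actual) / 10 = (20 - 13.6) / 10 = 0.64
Q10 factor = 3.0^0.64 = 2.02003
t_adjusted = 8 * 2.02003 = 16.16 hours

16.16


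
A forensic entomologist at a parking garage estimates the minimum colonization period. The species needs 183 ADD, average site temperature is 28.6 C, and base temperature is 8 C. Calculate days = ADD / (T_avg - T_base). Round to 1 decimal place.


Insect development time:
Effective temperature = avg_temp - T_base = 28.6 - 8 = 20.6 C
Days = ADD / effective_temp = 183 / 20.6 = 8.9 days

8.9


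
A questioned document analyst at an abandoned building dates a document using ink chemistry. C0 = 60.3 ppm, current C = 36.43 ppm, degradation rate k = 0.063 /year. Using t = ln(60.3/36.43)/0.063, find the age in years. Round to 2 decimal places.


Document age estimation:
C0/C = 60.3 / 36.43 = 1.655229
ln(C0/C) = 0.503939
t = 0.503939 / 0.063 = 8.00 years

8.00


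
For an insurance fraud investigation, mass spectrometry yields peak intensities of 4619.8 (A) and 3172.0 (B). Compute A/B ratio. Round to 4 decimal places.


Spectral peak ratio:
Peak A = 4619.8 counts
Peak B = 3172.0 counts
Ratio = 4619.8 / 3172.0 = 1.4564

1.4564


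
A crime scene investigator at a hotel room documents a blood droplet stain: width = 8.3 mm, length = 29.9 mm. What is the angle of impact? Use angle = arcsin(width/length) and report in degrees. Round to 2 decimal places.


Blood spatter impact angle calculation:
width / length = 8.3 / 29.9 = 0.277592
angle = arcsin(0.277592)
angle = 16.12 degrees

16.12


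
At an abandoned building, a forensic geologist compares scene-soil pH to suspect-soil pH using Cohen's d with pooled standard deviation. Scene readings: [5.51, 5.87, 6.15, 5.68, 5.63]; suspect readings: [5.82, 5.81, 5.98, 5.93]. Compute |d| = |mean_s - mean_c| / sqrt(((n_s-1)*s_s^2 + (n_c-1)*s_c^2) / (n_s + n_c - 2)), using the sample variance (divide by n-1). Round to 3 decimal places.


Pooled-variance Cohen's d for soil pH comparison:
Scene mean = 28.84 / 5 = 5.768
Suspect mean = 23.54 / 4 = 5.885
Scene sample variance s_s^2 = 0.06242
Suspect sample variance s_c^2 = 0.006967
Pooled variance = ((n_s-1)*s_s^2 + (n_c-1)*s_c^2) / (n_s + n_c - 2) = 0.038654
Pooled SD = sqrt(0.038654) = 0.196606
Mean difference = -0.117
|d| = |-0.117| / 0.196606 = 0.595

0.595


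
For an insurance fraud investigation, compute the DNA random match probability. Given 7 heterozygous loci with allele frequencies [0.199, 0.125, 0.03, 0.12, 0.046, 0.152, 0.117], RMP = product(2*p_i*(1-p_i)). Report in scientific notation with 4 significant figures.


Computing RMP for 7 loci:
Locus 1: 2 * 0.199 * 0.801 = 0.318798
Locus 2: 2 * 0.125 * 0.875 = 0.21875
Locus 3: 2 * 0.03 * 0.97 = 0.0582
Locus 4: 2 * 0.12 * 0.88 = 0.2112
Locus 5: 2 * 0.046 * 0.954 = 0.087768
Locus 6: 2 * 0.152 * 0.848 = 0.257792
Locus 7: 2 * 0.117 * 0.883 = 0.206622
RMP = 4.007e-06

4.007e-06


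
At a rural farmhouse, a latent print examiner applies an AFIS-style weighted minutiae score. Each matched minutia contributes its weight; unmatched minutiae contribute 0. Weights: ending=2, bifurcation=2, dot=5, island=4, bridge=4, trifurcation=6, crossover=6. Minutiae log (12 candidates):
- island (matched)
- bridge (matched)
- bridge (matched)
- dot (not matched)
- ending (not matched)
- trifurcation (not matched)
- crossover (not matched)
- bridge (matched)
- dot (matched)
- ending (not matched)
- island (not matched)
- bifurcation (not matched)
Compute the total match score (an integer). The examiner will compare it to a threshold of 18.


Weighted minutiae match score:
  island: matched, +4 (running total 4)
  bridge: matched, +4 (running total 8)
  bridge: matched, +4 (running total 12)
  dot: not matched, +0
  ending: not matched, +0
  trifurcation: not matched, +0
  crossover: not matched, +0
  bridge: matched, +4 (running total 16)
  dot: matched, +5 (running total 21)
  ending: not matched, +0
  island: not matched, +0
  bifurcation: not matched, +0
Total score = 21
Threshold = 18; verdict = identification

21


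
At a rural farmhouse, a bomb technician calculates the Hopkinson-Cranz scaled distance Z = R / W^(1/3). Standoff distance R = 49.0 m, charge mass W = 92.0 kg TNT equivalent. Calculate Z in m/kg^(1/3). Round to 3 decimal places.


Scaled distance calculation:
W^(1/3) = 92.0^(1/3) = 4.514357
Z = R / W^(1/3) = 49.0 / 4.514357
Z = 10.854 m/kg^(1/3)

10.854


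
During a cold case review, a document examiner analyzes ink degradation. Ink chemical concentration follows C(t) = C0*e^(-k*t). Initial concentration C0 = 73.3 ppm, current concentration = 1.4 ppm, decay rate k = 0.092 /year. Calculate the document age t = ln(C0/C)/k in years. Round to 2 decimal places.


Document age estimation:
C0/C = 73.3 / 1.4 = 52.357143
ln(C0/C) = 3.958088
t = 3.958088 / 0.092 = 43.02 years

43.02


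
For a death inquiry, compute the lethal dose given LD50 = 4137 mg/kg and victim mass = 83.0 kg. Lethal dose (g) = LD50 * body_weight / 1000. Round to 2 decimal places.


Lethal dose calculation:
Lethal dose = LD50 * body_weight / 1000
= 4137 * 83.0 / 1000
= 343371 / 1000
= 343.37 g

343.37


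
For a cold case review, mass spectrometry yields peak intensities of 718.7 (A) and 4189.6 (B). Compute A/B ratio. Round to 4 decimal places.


Spectral peak ratio:
Peak A = 718.7 counts
Peak B = 4189.6 counts
Ratio = 718.7 / 4189.6 = 0.1715

0.1715


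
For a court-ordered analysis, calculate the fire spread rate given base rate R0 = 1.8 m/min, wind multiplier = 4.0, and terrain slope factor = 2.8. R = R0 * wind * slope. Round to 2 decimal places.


Fire spread rate calculation:
R = R0 * wind_factor * slope_factor
= 1.8 * 4.0 * 2.8
= 7.2 * 2.8
= 20.16 m/min

20.16


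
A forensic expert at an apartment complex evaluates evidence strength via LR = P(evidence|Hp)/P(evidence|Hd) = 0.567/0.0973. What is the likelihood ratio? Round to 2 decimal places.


Likelihood ratio calculation:
LR = P(E|Hp) / P(E|Hd)
LR = 0.567 / 0.0973
LR = 5.83

5.83


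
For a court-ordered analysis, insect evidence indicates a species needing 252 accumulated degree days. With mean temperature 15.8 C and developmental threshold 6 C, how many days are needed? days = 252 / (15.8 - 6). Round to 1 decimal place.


Insect development time:
Effective temperature = avg_temp - T_base = 15.8 - 6 = 9.8 C
Days = ADD / effective_temp = 252 / 9.8 = 25.7 days

25.7


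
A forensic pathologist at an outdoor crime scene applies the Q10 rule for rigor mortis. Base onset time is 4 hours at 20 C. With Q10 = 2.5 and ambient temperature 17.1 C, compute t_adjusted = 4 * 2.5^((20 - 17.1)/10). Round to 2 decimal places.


Rigor mortis time adjustment:
Exponent = (T_ref - T_actual) / 10 = (20 - 17.1) / 10 = 0.29
Q10 factor = 2.5^0.29 = 1.30438
t_adjusted = 4 * 1.30438 = 5.22 hours

5.22


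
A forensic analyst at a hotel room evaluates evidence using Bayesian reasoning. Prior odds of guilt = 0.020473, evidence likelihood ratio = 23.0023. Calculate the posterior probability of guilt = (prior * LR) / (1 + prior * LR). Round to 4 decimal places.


Bayesian evidence evaluation:
Posterior odds = prior_odds * LR = 0.020473 * 23.0023 = 0.4709261
Posterior probability = posterior_odds / (1 + posterior_odds)
= 0.4709261 / (1 + 0.4709261)
= 0.4709261 / 1.4709261
= 0.3202

0.3202


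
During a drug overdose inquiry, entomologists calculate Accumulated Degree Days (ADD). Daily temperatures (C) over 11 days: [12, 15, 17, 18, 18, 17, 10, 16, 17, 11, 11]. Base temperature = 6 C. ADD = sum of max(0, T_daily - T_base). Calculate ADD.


Computing ADD day by day:
Day 1: max(0, 12 - 6) = 6
Day 2: max(0, 15 - 6) = 9
Day 3: max(0, 17 - 6) = 11
Day 4: max(0, 18 - 6) = 12
Day 5: max(0, 18 - 6) = 12
Day 6: max(0, 17 - 6) = 11
Day 7: max(0, 10 - 6) = 4
Day 8: max(0, 16 - 6) = 10
Day 9: max(0, 17 - 6) = 11
Day 10: max(0, 11 - 6) = 5
Day 11: max(0, 11 - 6) = 5
Total ADD = 96

96


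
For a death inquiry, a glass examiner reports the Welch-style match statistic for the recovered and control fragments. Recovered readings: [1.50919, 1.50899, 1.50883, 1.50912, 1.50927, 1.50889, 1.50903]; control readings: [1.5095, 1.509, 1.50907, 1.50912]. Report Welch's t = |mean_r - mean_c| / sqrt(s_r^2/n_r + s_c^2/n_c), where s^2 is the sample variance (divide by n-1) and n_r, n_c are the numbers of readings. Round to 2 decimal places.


Welch's t-criterion for glass RI comparison:
Recovered mean = sum / n_r = 10.56332 / 7 = 1.5090457
Control mean = sum / n_c = 6.03669 / 4 = 1.5091725
Recovered sample variance s_r^2 = 2.51286e-08
Control sample variance s_c^2 = 5.00917e-08
Welch SE (unpooled) = sqrt(s_r^2/n_r + s_c^2/n_c) = sqrt(3.5898e-09 + 1.25229e-08) = sqrt(1.61127e-08) = 0.000126936
|mean_r - mean_c| = 0.000126786
t = 0.000126786 / 0.000126936 = 1.00

1.00


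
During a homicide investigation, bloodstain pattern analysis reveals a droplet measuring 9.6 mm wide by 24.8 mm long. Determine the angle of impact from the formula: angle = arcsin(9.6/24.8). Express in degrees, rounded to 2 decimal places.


Blood spatter impact angle calculation:
width / length = 9.6 / 24.8 = 0.387097
angle = arcsin(0.387097)
angle = 22.77 degrees

22.77


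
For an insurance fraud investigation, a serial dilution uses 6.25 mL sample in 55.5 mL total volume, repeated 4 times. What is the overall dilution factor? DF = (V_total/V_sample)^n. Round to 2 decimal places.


Dilution factor calculation:
Single dilution = V_total / V_sample = 55.5 / 6.25 ≈ 8.88
Number of dilutions = 4
Total DF = (55.5 / 6.25)^4 (full precision, rounded at the end) = 6218.02

6218.02


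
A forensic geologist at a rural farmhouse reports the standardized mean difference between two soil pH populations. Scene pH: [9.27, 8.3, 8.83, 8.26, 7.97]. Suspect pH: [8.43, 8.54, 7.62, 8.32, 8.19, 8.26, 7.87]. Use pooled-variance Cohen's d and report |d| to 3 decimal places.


Pooled-variance Cohen's d for soil pH comparison:
Scene mean = 42.63 / 5 = 8.526
Suspect mean = 57.23 / 7 = 8.175714
Scene sample variance s_s^2 = 0.26923
Suspect sample variance s_c^2 = 0.104629
Pooled variance = ((n_s-1)*s_s^2 + (n_c-1)*s_c^2) / (n_s + n_c - 2) = 0.170469
Pooled SD = sqrt(0.170469) = 0.412879
Mean difference = 0.350286
|d| = |0.350286| / 0.412879 = 0.848

0.848
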